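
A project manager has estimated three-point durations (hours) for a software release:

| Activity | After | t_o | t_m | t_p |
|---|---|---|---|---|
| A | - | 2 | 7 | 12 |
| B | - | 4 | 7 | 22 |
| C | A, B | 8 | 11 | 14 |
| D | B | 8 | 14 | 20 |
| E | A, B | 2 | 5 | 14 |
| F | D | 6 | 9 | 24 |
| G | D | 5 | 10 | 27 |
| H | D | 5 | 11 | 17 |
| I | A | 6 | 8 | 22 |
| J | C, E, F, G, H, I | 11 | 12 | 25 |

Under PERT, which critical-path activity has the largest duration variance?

G

te_A = (2 + 4·7 + 12)/6 = 42/6 = 7; σ²_A = ((12−2)/6)² = 2.778
te_B = (4 + 4·7 + 22)/6 = 54/6 = 9; σ²_B = ((22−4)/6)² = 9.000
te_C = (8 + 4·11 + 14)/6 = 66/6 = 11; σ²_C = ((14−8)/6)² = 1.000
te_D = (8 + 4·14 + 20)/6 = 84/6 = 14; σ²_D = ((20−8)/6)² = 4.000
te_E = (2 + 4·5 + 14)/6 = 36/6 = 6; σ²_E = ((14−2)/6)² = 4.000
te_F = (6 + 4·9 + 24)/6 = 66/6 = 11; σ²_F = ((24−6)/6)² = 9.000
te_G = (5 + 4·10 + 27)/6 = 72/6 = 12; σ²_G = ((27−5)/6)² = 13.444
te_H = (5 + 4·11 + 17)/6 = 66/6 = 11; σ²_H = ((17−5)/6)² = 4.000
te_I = (6 + 4·8 + 22)/6 = 60/6 = 10; σ²_I = ((22−6)/6)² = 7.111
te_J = (11 + 4·12 + 25)/6 = 84/6 = 14; σ²_J = ((25−11)/6)² = 5.444

Forward pass:
ES_A = 0; EF_A = 7
ES_B = 0; EF_B = 9
ES_C = max(EF_A=7, EF_B=9) = 9; EF_C = 9+11 = 20
ES_D = 9; EF_D = 9+14 = 23
ES_E = max(EF_A=7, EF_B=9) = 9; EF_E = 9+6 = 15
ES_F = 23; EF_F = 23+11 = 34
ES_G = 23; EF_G = 23+12 = 35
ES_H = 23; EF_H = 23+11 = 34
ES_I = 7; EF_I = 7+10 = 17
ES_J = max(EF_C=20, EF_E=15, EF_F=34, EF_G=35, EF_H=34, EF_I=17) = 35; EF_J = 35+14 = 49
Expected project duration μ = 49 hours. Critical path: B → D → G → J.

Variances on critical path: σ²_B=9.000, σ²_D=4.000, σ²_G=13.444, σ²_J=5.444.
Largest is σ²_G = 13.444.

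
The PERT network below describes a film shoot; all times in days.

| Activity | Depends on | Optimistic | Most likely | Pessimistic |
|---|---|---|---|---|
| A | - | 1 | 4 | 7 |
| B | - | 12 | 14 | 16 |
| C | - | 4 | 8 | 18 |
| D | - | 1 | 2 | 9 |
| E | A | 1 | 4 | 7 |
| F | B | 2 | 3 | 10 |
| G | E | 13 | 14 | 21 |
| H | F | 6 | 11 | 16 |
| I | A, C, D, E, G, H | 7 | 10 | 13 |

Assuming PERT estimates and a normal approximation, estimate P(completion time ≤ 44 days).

0.979

te_A = (1 + 4·4 + 7)/6 = 24/6 = 4; σ²_A = ((7−1)/6)² = 1.000
te_B = (12 + 4·14 + 16)/6 = 84/6 = 14; σ²_B = ((16−12)/6)² = 0.444
te_C = (4 + 4·8 + 18)/6 = 54/6 = 9; σ²_C = ((18−4)/6)² = 5.444
te_D = (1 + 4·2 + 9)/6 = 18/6 = 3; σ²_D = ((9−1)/6)² = 1.778
te_E = (1 + 4·4 + 7)/6 = 24/6 = 4; σ²_E = ((7−1)/6)² = 1.000
te_F = (2 + 4·3 + 10)/6 = 24/6 = 4; σ²_F = ((10−2)/6)² = 1.778
te_G = (13 + 4·14 + 21)/6 = 90/6 = 15; σ²_G = ((21−13)/6)² = 1.778
te_H = (6 + 4·11 + 16)/6 = 66/6 = 11; σ²_H = ((16−6)/6)² = 2.778
te_I = (7 + 4·10 + 13)/6 = 60/6 = 10; σ²_I = ((13−7)/6)² = 1.000

Forward pass:
ES_A = 0; EF_A = 4
ES_B = 0; EF_B = 14
ES_C = 0; EF_C = 9
ES_D = 0; EF_D = 3
ES_E = 4; EF_E = 4+4 = 8
ES_F = 14; EF_F = 14+4 = 18
ES_G = 8; EF_G = 8+15 = 23
ES_H = 18; EF_H = 18+11 = 29
ES_I = max(EF_A=4, EF_C=9, EF_D=3, EF_E=8, EF_G=23, EF_H=29) = 29; EF_I = 29+10 = 39
Expected project duration μ = 39 days. Critical path: B → F → H → I.

Variance along critical path = 0.444 + 1.778 + 2.778 + 1.000 = 6.000; σ = √6.000 = 2.449 days.
Z = (44 − 39) / 2.449 = 2.041
P(T ≤ 44) = Φ(2.041) ≈ 0.979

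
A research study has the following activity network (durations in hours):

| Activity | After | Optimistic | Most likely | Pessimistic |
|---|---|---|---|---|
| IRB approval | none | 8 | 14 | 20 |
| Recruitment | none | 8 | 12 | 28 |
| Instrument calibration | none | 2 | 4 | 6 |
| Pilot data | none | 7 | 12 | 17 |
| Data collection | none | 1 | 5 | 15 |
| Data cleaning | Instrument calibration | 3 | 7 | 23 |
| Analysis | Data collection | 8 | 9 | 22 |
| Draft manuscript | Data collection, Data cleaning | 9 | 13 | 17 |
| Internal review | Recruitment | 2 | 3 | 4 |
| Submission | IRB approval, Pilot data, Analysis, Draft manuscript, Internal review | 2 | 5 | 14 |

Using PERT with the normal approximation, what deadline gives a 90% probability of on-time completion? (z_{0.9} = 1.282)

37.3 hours

te_IRB approval = (8 + 4·14 + 20)/6 = 84/6 = 14; σ²_IRB approval = ((20−8)/6)² = 4.000
te_Recruitment = (8 + 4·12 + 28)/6 = 84/6 = 14; σ²_Recruitment = ((28−8)/6)² = 11.111
te_Instrument calibration = (2 + 4·4 + 6)/6 = 24/6 = 4; σ²_Instrument calibration = ((6−2)/6)² = 0.444
te_Pilot data = (7 + 4·12 + 17)/6 = 72/6 = 12; σ²_Pilot data = ((17−7)/6)² = 2.778
te_Data collection = (1 + 4·5 + 15)/6 = 36/6 = 6; σ²_Data collection = ((15−1)/6)² = 5.444
te_Data cleaning = (3 + 4·7 + 23)/6 = 54/6 = 9; σ²_Data cleaning = ((23−3)/6)² = 11.111
te_Analysis = (8 + 4·9 + 22)/6 = 66/6 = 11; σ²_Analysis = ((22−8)/6)² = 5.444
te_Draft manuscript = (9 + 4·13 + 17)/6 = 78/6 = 13; σ²_Draft manuscript = ((17−9)/6)² = 1.778
te_Internal review = (2 + 4·3 + 4)/6 = 18/6 = 3; σ²_Internal review = ((4−2)/6)² = 0.111
te_Submission = (2 + 4·5 + 14)/6 = 36/6 = 6; σ²_Submission = ((14−2)/6)² = 4.000

Forward pass:
ES_IRB approval = 0; EF_IRB approval = 14
ES_Recruitment = 0; EF_Recruitment = 14
ES_Instrument calibration = 0; EF_Instrument calibration = 4
ES_Pilot data = 0; EF_Pilot data = 12
ES_Data collection = 0; EF_Data collection = 6
ES_Data cleaning = 4; EF_Data cleaning = 4+9 = 13
ES_Analysis = 6; EF_Analysis = 6+11 = 17
ES_Draft manuscript = max(EF_Data collection=6, EF_Data cleaning=13) = 13; EF_Draft manuscript = 13+13 = 26
ES_Internal review = 14; EF_Internal review = 14+3 = 17
ES_Submission = max(EF_IRB approval=14, EF_Pilot data=12, EF_Analysis=17, EF_Draft manuscript=26, EF_Internal review=17) = 26; EF_Submission = 26+6 = 32
Expected project duration μ = 32 hours. Critical path: Instrument calibration → Data cleaning → Draft manuscript → Submission.

Variance along critical path = 0.444 + 11.111 + 1.778 + 4.000 = 17.333; σ = 4.163 hours.
D = μ + z·σ = 32 + 1.282·4.163 = 37.3 hours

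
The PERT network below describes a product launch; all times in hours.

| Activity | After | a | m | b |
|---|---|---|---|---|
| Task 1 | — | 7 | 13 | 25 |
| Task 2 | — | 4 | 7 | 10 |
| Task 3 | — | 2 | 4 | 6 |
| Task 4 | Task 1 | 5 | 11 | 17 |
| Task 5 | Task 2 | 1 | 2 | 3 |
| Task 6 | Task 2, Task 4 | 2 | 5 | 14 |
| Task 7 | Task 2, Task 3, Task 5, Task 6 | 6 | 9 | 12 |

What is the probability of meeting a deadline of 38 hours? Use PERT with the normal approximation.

0.319

te_Task 1 = (7 + 4·13 + 25)/6 = 84/6 = 14; σ²_Task 1 = ((25−7)/6)² = 9.000
te_Task 2 = (4 + 4·7 + 10)/6 = 42/6 = 7; σ²_Task 2 = ((10−4)/6)² = 1.000
te_Task 3 = (2 + 4·4 + 6)/6 = 24/6 = 4; σ²_Task 3 = ((6−2)/6)² = 0.444
te_Task 4 = (5 + 4·11 + 17)/6 = 66/6 = 11; σ²_Task 4 = ((17−5)/6)² = 4.000
te_Task 5 = (1 + 4·2 + 3)/6 = 12/6 = 2; σ²_Task 5 = ((3−1)/6)² = 0.111
te_Task 6 = (2 + 4·5 + 14)/6 = 36/6 = 6; σ²_Task 6 = ((14−2)/6)² = 4.000
te_Task 7 = (6 + 4·9 + 12)/6 = 54/6 = 9; σ²_Task 7 = ((12−6)/6)² = 1.000

Forward pass:
ES_Task 1 = 0; EF_Task 1 = 14
ES_Task 2 = 0; EF_Task 2 = 7
ES_Task 3 = 0; EF_Task 3 = 4
ES_Task 4 = 14; EF_Task 4 = 14+11 = 25
ES_Task 5 = 7; EF_Task 5 = 7+2 = 9
ES_Task 6 = max(EF_Task 2=7, EF_Task 4=25) = 25; EF_Task 6 = 25+6 = 31
ES_Task 7 = max(EF_Task 2=7, EF_Task 3=4, EF_Task 5=9, EF_Task 6=31) = 31; EF_Task 7 = 31+9 = 40
Expected project duration μ = 40 hours. Critical path: Task 1 → Task 4 → Task 6 → Task 7.

Variance along critical path = 9.000 + 4.000 + 4.000 + 1.000 = 18.000; σ = √18.000 = 4.243 hours.
Z = (38 − 40) / 4.243 = -0.471
P(T ≤ 38) = Φ(-0.471) ≈ 0.319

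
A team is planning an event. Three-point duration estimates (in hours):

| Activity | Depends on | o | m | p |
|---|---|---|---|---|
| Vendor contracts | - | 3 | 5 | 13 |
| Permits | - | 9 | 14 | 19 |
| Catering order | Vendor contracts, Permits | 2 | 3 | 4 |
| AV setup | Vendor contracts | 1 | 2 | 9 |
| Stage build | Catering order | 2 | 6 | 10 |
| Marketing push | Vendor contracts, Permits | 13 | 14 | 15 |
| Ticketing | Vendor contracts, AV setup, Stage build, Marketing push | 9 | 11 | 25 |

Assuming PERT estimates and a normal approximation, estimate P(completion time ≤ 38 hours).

te_Vendor contracts = (3 + 4·5 + 13)/6 = 36/6 = 6; σ²_Vendor contracts = ((13−3)/6)² = 2.778
te_Permits = (9 + 4·14 + 19)/6 = 84/6 = 14; σ²_Permits = ((19−9)/6)² = 2.778
te_Catering order = (2 + 4·3 + 4)/6 = 18/6 = 3; σ²_Catering order = ((4−2)/6)² = 0.111
te_AV setup = (1 + 4·2 + 9)/6 = 18/6 = 3; σ²_AV setup = ((9−1)/6)² = 1.778
te_Stage build = (2 + 4·6 + 10)/6 = 36/6 = 6; σ²_Stage build = ((10−2)/6)² = 1.778
te_Marketing push = (13 + 4·14 + 15)/6 = 84/6 = 14; σ²_Marketing push = ((15−13)/6)² = 0.111
te_Ticketing = (9 + 4·11 + 25)/6 = 78/6 = 13; σ²_Ticketing = ((25−9)/6)² = 7.111

Forward pass:
ES_Vendor contracts = 0; EF_Vendor contracts = 6
ES_Permits = 0; EF_Permits = 14
ES_Catering order = max(EF_Vendor contracts=6, EF_Permits=14) = 14; EF_Catering order = 14+3 = 17
ES_AV setup = 6; EF_AV setup = 6+3 = 9
ES_Stage build = 17; EF_Stage build = 17+6 = 23
ES_Marketing push = max(EF_Vendor contracts=6, EF_Permits=14) = 14; EF_Marketing push = 14+14 = 28
ES_Ticketing = max(EF_Vendor contracts=6, EF_AV setup=9, EF_Stage build=23, EF_Marketing push=28) = 28; EF_Ticketing = 28+13 = 41
Expected project duration μ = 41 hours. Critical path: Permits → Marketing push → Ticketing.

Variance along critical path = 2.778 + 0.111 + 7.111 = 10.000; σ = √10.000 = 3.162 hours.
Z = (38 − 41) / 3.162 = -0.949
P(T ≤ 38) = Φ(-0.949) ≈ 0.171

0.171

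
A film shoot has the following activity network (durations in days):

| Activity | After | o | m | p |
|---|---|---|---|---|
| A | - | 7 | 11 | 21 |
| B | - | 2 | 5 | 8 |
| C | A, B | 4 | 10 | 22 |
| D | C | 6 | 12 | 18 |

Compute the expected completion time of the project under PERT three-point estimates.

te_A = (7 + 4·11 + 21)/6 = 72/6 = 12
te_B = (2 + 4·5 + 8)/6 = 30/6 = 5
te_C = (4 + 4·10 + 22)/6 = 66/6 = 11
te_D = (6 + 4·12 + 18)/6 = 72/6 = 12

Forward pass:
ES_A = 0; EF_A = 12
ES_B = 0; EF_B = 5
ES_C = max(EF_A=12, EF_B=5) = 12; EF_C = 12+11 = 23
ES_D = 23; EF_D = 23+12 = 35
Expected project duration μ = 35 days. Critical path: A → C → D.

35 days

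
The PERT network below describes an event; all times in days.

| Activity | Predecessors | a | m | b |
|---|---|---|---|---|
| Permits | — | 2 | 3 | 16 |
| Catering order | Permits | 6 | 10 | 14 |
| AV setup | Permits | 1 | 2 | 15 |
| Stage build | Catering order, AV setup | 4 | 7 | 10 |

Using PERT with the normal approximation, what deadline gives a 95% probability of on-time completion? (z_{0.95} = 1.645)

te_Permits = (2 + 4·3 + 16)/6 = 30/6 = 5; σ²_Permits = ((16−2)/6)² = 5.444
te_Catering order = (6 + 4·10 + 14)/6 = 60/6 = 10; σ²_Catering order = ((14−6)/6)² = 1.778
te_AV setup = (1 + 4·2 + 15)/6 = 24/6 = 4; σ²_AV setup = ((15−1)/6)² = 5.444
te_Stage build = (4 + 4·7 + 10)/6 = 42/6 = 7; σ²_Stage build = ((10−4)/6)² = 1.000

Forward pass:
ES_Permits = 0; EF_Permits = 5
ES_Catering order = 5; EF_Catering order = 5+10 = 15
ES_AV setup = 5; EF_AV setup = 5+4 = 9
ES_Stage build = max(EF_Catering order=15, EF_AV setup=9) = 15; EF_Stage build = 15+7 = 22
Expected project duration μ = 22 days. Critical path: Permits → Catering order → Stage build.

Variance along critical path = 5.444 + 1.778 + 1.000 = 8.222; σ = 2.867 days.
D = μ + z·σ = 22 + 1.645·2.867 = 26.7 days

26.7 days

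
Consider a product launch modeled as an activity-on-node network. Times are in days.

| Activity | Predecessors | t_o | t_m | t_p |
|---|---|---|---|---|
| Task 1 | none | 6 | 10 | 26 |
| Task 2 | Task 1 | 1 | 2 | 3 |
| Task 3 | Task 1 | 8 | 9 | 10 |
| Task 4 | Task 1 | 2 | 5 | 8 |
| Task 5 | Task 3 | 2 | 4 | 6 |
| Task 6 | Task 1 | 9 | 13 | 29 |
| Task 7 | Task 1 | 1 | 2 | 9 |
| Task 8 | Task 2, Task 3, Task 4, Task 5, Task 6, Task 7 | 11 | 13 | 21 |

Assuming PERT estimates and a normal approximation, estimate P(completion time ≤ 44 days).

te_Task 1 = (6 + 4·10 + 26)/6 = 72/6 = 12; σ²_Task 1 = ((26−6)/6)² = 11.111
te_Task 2 = (1 + 4·2 + 3)/6 = 12/6 = 2; σ²_Task 2 = ((3−1)/6)² = 0.111
te_Task 3 = (8 + 4·9 + 10)/6 = 54/6 = 9; σ²_Task 3 = ((10−8)/6)² = 0.111
te_Task 4 = (2 + 4·5 + 8)/6 = 30/6 = 5; σ²_Task 4 = ((8−2)/6)² = 1.000
te_Task 5 = (2 + 4·4 + 6)/6 = 24/6 = 4; σ²_Task 5 = ((6−2)/6)² = 0.444
te_Task 6 = (9 + 4·13 + 29)/6 = 90/6 = 15; σ²_Task 6 = ((29−9)/6)² = 11.111
te_Task 7 = (1 + 4·2 + 9)/6 = 18/6 = 3; σ²_Task 7 = ((9−1)/6)² = 1.778
te_Task 8 = (11 + 4·13 + 21)/6 = 84/6 = 14; σ²_Task 8 = ((21−11)/6)² = 2.778

Forward pass:
ES_Task 1 = 0; EF_Task 1 = 12
ES_Task 2 = 12; EF_Task 2 = 12+2 = 14
ES_Task 3 = 12; EF_Task 3 = 12+9 = 21
ES_Task 4 = 12; EF_Task 4 = 12+5 = 17
ES_Task 5 = 21; EF_Task 5 = 21+4 = 25
ES_Task 6 = 12; EF_Task 6 = 12+15 = 27
ES_Task 7 = 12; EF_Task 7 = 12+3 = 15
ES_Task 8 = max(EF_Task 2=14, EF_Task 3=21, EF_Task 4=17, EF_Task 5=25, EF_Task 6=27, EF_Task 7=15) = 27; EF_Task 8 = 27+14 = 41
Expected project duration μ = 41 days. Critical path: Task 1 → Task 6 → Task 8.

Variance along critical path = 11.111 + 11.111 + 2.778 = 25.000; σ = √25.000 = 5.000 days.
Z = (44 − 41) / 5.000 = 0.600
P(T ≤ 44) = Φ(0.600) ≈ 0.726

0.726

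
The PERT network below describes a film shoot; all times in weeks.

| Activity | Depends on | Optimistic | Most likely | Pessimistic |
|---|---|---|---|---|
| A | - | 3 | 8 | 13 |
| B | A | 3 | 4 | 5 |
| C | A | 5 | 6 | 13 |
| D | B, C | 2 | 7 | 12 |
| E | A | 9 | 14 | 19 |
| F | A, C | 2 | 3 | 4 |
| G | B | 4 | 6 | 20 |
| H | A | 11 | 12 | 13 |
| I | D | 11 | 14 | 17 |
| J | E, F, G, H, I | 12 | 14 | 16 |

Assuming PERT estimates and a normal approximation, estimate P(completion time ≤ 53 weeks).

0.844

te_A = (3 + 4·8 + 13)/6 = 48/6 = 8; σ²_A = ((13−3)/6)² = 2.778
te_B = (3 + 4·4 + 5)/6 = 24/6 = 4; σ²_B = ((5−3)/6)² = 0.111
te_C = (5 + 4·6 + 13)/6 = 42/6 = 7; σ²_C = ((13−5)/6)² = 1.778
te_D = (2 + 4·7 + 12)/6 = 42/6 = 7; σ²_D = ((12−2)/6)² = 2.778
te_E = (9 + 4·14 + 19)/6 = 84/6 = 14; σ²_E = ((19−9)/6)² = 2.778
te_F = (2 + 4·3 + 4)/6 = 18/6 = 3; σ²_F = ((4−2)/6)² = 0.111
te_G = (4 + 4·6 + 20)/6 = 48/6 = 8; σ²_G = ((20−4)/6)² = 7.111
te_H = (11 + 4·12 + 13)/6 = 72/6 = 12; σ²_H = ((13−11)/6)² = 0.111
te_I = (11 + 4·14 + 17)/6 = 84/6 = 14; σ²_I = ((17−11)/6)² = 1.000
te_J = (12 + 4·14 + 16)/6 = 84/6 = 14; σ²_J = ((16−12)/6)² = 0.444

Forward pass:
ES_A = 0; EF_A = 8
ES_B = 8; EF_B = 8+4 = 12
ES_C = 8; EF_C = 8+7 = 15
ES_D = max(EF_B=12, EF_C=15) = 15; EF_D = 15+7 = 22
ES_E = 8; EF_E = 8+14 = 22
ES_F = max(EF_A=8, EF_C=15) = 15; EF_F = 15+3 = 18
ES_G = 12; EF_G = 12+8 = 20
ES_H = 8; EF_H = 8+12 = 20
ES_I = 22; EF_I = 22+14 = 36
ES_J = max(EF_E=22, EF_F=18, EF_G=20, EF_H=20, EF_I=36) = 36; EF_J = 36+14 = 50
Expected project duration μ = 50 weeks. Critical path: A → C → D → I → J.

Variance along critical path = 2.778 + 1.778 + 2.778 + 1.000 + 0.444 = 8.778; σ = √8.778 = 2.963 weeks.
Z = (53 − 50) / 2.963 = 1.013
P(T ≤ 53) = Φ(1.013) ≈ 0.844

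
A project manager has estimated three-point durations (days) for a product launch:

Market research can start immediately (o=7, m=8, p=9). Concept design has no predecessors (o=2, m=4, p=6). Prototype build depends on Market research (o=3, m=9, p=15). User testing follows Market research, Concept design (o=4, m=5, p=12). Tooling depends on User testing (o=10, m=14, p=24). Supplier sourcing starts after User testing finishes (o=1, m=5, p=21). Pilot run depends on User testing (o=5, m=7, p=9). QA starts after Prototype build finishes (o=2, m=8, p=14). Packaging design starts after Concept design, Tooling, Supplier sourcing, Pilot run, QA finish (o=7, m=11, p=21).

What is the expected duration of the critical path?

41 days

te_Market research = (7 + 4·8 + 9)/6 = 48/6 = 8
te_Concept design = (2 + 4·4 + 6)/6 = 24/6 = 4
te_Prototype build = (3 + 4·9 + 15)/6 = 54/6 = 9
te_User testing = (4 + 4·5 + 12)/6 = 36/6 = 6
te_Tooling = (10 + 4·14 + 24)/6 = 90/6 = 15
te_Supplier sourcing = (1 + 4·5 + 21)/6 = 42/6 = 7
te_Pilot run = (5 + 4·7 + 9)/6 = 42/6 = 7
te_QA = (2 + 4·8 + 14)/6 = 48/6 = 8
te_Packaging design = (7 + 4·11 + 21)/6 = 72/6 = 12

Forward pass:
ES_Market research = 0; EF_Market research = 8
ES_Concept design = 0; EF_Concept design = 4
ES_Prototype build = 8; EF_Prototype build = 8+9 = 17
ES_User testing = max(EF_Market research=8, EF_Concept design=4) = 8; EF_User testing = 8+6 = 14
ES_Tooling = 14; EF_Tooling = 14+15 = 29
ES_Supplier sourcing = 14; EF_Supplier sourcing = 14+7 = 21
ES_Pilot run = 14; EF_Pilot run = 14+7 = 21
ES_QA = 17; EF_QA = 17+8 = 25
ES_Packaging design = max(EF_Concept design=4, EF_Tooling=29, EF_Supplier sourcing=21, EF_Pilot run=21, EF_QA=25) = 29; EF_Packaging design = 29+12 = 41
Expected project duration μ = 41 days. Critical path: Market research → User testing → Tooling → Packaging design.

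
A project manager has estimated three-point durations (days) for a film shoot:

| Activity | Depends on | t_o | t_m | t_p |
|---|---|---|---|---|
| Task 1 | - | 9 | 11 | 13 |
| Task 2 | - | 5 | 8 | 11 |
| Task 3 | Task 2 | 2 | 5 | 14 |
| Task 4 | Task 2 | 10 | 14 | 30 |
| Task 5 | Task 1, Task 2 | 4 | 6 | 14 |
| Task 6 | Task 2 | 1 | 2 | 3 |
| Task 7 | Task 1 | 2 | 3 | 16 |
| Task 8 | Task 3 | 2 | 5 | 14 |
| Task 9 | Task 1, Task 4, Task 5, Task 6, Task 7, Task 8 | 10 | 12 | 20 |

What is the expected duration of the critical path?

37 days

te_Task 1 = (9 + 4·11 + 13)/6 = 66/6 = 11
te_Task 2 = (5 + 4·8 + 11)/6 = 48/6 = 8
te_Task 3 = (2 + 4·5 + 14)/6 = 36/6 = 6
te_Task 4 = (10 + 4·14 + 30)/6 = 96/6 = 16
te_Task 5 = (4 + 4·6 + 14)/6 = 42/6 = 7
te_Task 6 = (1 + 4·2 + 3)/6 = 12/6 = 2
te_Task 7 = (2 + 4·3 + 16)/6 = 30/6 = 5
te_Task 8 = (2 + 4·5 + 14)/6 = 36/6 = 6
te_Task 9 = (10 + 4·12 + 20)/6 = 78/6 = 13

Forward pass:
ES_Task 1 = 0; EF_Task 1 = 11
ES_Task 2 = 0; EF_Task 2 = 8
ES_Task 3 = 8; EF_Task 3 = 8+6 = 14
ES_Task 4 = 8; EF_Task 4 = 8+16 = 24
ES_Task 5 = max(EF_Task 1=11, EF_Task 2=8) = 11; EF_Task 5 = 11+7 = 18
ES_Task 6 = 8; EF_Task 6 = 8+2 = 10
ES_Task 7 = 11; EF_Task 7 = 11+5 = 16
ES_Task 8 = 14; EF_Task 8 = 14+6 = 20
ES_Task 9 = max(EF_Task 1=11, EF_Task 4=24, EF_Task 5=18, EF_Task 6=10, EF_Task 7=16, EF_Task 8=20) = 24; EF_Task 9 = 24+13 = 37
Expected project duration μ = 37 days. Critical path: Task 2 → Task 4 → Task 9.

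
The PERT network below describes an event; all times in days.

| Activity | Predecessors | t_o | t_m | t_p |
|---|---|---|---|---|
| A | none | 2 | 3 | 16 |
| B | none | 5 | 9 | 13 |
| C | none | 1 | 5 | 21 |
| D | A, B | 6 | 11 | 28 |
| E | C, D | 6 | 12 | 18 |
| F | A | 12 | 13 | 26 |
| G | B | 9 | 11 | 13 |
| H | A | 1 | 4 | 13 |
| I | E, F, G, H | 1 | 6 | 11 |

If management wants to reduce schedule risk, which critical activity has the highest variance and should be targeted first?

D

te_A = (2 + 4·3 + 16)/6 = 30/6 = 5; σ²_A = ((16−2)/6)² = 5.444
te_B = (5 + 4·9 + 13)/6 = 54/6 = 9; σ²_B = ((13−5)/6)² = 1.778
te_C = (1 + 4·5 + 21)/6 = 42/6 = 7; σ²_C = ((21−1)/6)² = 11.111
te_D = (6 + 4·11 + 28)/6 = 78/6 = 13; σ²_D = ((28−6)/6)² = 13.444
te_E = (6 + 4·12 + 18)/6 = 72/6 = 12; σ²_E = ((18−6)/6)² = 4.000
te_F = (12 + 4·13 + 26)/6 = 90/6 = 15; σ²_F = ((26−12)/6)² = 5.444
te_G = (9 + 4·11 + 13)/6 = 66/6 = 11; σ²_G = ((13−9)/6)² = 0.444
te_H = (1 + 4·4 + 13)/6 = 30/6 = 5; σ²_H = ((13−1)/6)² = 4.000
te_I = (1 + 4·6 + 11)/6 = 36/6 = 6; σ²_I = ((11−1)/6)² = 2.778

Forward pass:
ES_A = 0; EF_A = 5
ES_B = 0; EF_B = 9
ES_C = 0; EF_C = 7
ES_D = max(EF_A=5, EF_B=9) = 9; EF_D = 9+13 = 22
ES_E = max(EF_C=7, EF_D=22) = 22; EF_E = 22+12 = 34
ES_F = 5; EF_F = 5+15 = 20
ES_G = 9; EF_G = 9+11 = 20
ES_H = 5; EF_H = 5+5 = 10
ES_I = max(EF_E=34, EF_F=20, EF_G=20, EF_H=10) = 34; EF_I = 34+6 = 40
Expected project duration μ = 40 days. Critical path: B → D → E → I.

Variances on critical path: σ²_B=1.778, σ²_D=13.444, σ²_E=4.000, σ²_I=2.778.
Largest is σ²_D = 13.444.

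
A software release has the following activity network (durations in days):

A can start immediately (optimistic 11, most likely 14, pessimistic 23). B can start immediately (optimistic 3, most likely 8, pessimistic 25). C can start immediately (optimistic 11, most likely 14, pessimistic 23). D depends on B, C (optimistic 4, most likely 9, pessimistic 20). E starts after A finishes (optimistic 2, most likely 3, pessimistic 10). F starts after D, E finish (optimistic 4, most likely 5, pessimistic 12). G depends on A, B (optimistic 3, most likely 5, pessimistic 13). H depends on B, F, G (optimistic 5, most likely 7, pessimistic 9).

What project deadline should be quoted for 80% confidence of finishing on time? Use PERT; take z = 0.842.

41.1 days

te_A = (11 + 4·14 + 23)/6 = 90/6 = 15; σ²_A = ((23−11)/6)² = 4.000
te_B = (3 + 4·8 + 25)/6 = 60/6 = 10; σ²_B = ((25−3)/6)² = 13.444
te_C = (11 + 4·14 + 23)/6 = 90/6 = 15; σ²_C = ((23−11)/6)² = 4.000
te_D = (4 + 4·9 + 20)/6 = 60/6 = 10; σ²_D = ((20−4)/6)² = 7.111
te_E = (2 + 4·3 + 10)/6 = 24/6 = 4; σ²_E = ((10−2)/6)² = 1.778
te_F = (4 + 4·5 + 12)/6 = 36/6 = 6; σ²_F = ((12−4)/6)² = 1.778
te_G = (3 + 4·5 + 13)/6 = 36/6 = 6; σ²_G = ((13−3)/6)² = 2.778
te_H = (5 + 4·7 + 9)/6 = 42/6 = 7; σ²_H = ((9−5)/6)² = 0.444

Forward pass:
ES_A = 0; EF_A = 15
ES_B = 0; EF_B = 10
ES_C = 0; EF_C = 15
ES_D = max(EF_B=10, EF_C=15) = 15; EF_D = 15+10 = 25
ES_E = 15; EF_E = 15+4 = 19
ES_F = max(EF_D=25, EF_E=19) = 25; EF_F = 25+6 = 31
ES_G = max(EF_A=15, EF_B=10) = 15; EF_G = 15+6 = 21
ES_H = max(EF_B=10, EF_F=31, EF_G=21) = 31; EF_H = 31+7 = 38
Expected project duration μ = 38 days. Critical path: C → D → F → H.

Variance along critical path = 4.000 + 7.111 + 1.778 + 0.444 = 13.333; σ = 3.651 days.
D = μ + z·σ = 38 + 0.842·3.651 = 41.1 days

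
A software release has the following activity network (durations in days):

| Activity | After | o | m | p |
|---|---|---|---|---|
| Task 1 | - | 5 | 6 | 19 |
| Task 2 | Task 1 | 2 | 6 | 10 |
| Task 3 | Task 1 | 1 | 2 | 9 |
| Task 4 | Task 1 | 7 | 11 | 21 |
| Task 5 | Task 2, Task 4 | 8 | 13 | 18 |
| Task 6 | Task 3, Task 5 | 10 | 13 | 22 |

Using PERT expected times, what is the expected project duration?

te_Task 1 = (5 + 4·6 + 19)/6 = 48/6 = 8
te_Task 2 = (2 + 4·6 + 10)/6 = 36/6 = 6
te_Task 3 = (1 + 4·2 + 9)/6 = 18/6 = 3
te_Task 4 = (7 + 4·11 + 21)/6 = 72/6 = 12
te_Task 5 = (8 + 4·13 + 18)/6 = 78/6 = 13
te_Task 6 = (10 + 4·13 + 22)/6 = 84/6 = 14

Forward pass:
ES_Task 1 = 0; EF_Task 1 = 8
ES_Task 2 = 8; EF_Task 2 = 8+6 = 14
ES_Task 3 = 8; EF_Task 3 = 8+3 = 11
ES_Task 4 = 8; EF_Task 4 = 8+12 = 20
ES_Task 5 = max(EF_Task 2=14, EF_Task 4=20) = 20; EF_Task 5 = 20+13 = 33
ES_Task 6 = max(EF_Task 3=11, EF_Task 5=33) = 33; EF_Task 6 = 33+14 = 47
Expected project duration μ = 47 days. Critical path: Task 1 → Task 4 → Task 5 → Task 6.

47 days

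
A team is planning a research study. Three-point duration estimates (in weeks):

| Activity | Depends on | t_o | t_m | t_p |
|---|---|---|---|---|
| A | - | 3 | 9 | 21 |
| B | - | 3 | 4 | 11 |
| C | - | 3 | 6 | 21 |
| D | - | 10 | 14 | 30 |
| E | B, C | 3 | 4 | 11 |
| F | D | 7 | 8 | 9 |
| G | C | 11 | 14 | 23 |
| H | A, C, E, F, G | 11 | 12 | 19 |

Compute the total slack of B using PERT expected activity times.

te_A = (3 + 4·9 + 21)/6 = 60/6 = 10
te_B = (3 + 4·4 + 11)/6 = 30/6 = 5
te_C = (3 + 4·6 + 21)/6 = 48/6 = 8
te_D = (10 + 4·14 + 30)/6 = 96/6 = 16
te_E = (3 + 4·4 + 11)/6 = 30/6 = 5
te_F = (7 + 4·8 + 9)/6 = 48/6 = 8
te_G = (11 + 4·14 + 23)/6 = 90/6 = 15
te_H = (11 + 4·12 + 19)/6 = 78/6 = 13

Forward pass:
ES_A = 0; EF_A = 10
ES_B = 0; EF_B = 5
ES_C = 0; EF_C = 8
ES_D = 0; EF_D = 16
ES_E = max(EF_B=5, EF_C=8) = 8; EF_E = 8+5 = 13
ES_F = 16; EF_F = 16+8 = 24
ES_G = 8; EF_G = 8+15 = 23
ES_H = max(EF_A=10, EF_C=8, EF_E=13, EF_F=24, EF_G=23) = 24; EF_H = 24+13 = 37
Expected project duration μ = 37 weeks. Critical path: D → F → H.

Backward pass:
LF_H = 37; LS_H = 37−13 = 24
LF_G = LS_H = 24; LS_G = 24−15 = 9
LF_F = LS_H = 24; LS_F = 24−8 = 16
LF_E = LS_H = 24; LS_E = 24−5 = 19
LF_D = LS_F = 16; LS_D = 16−16 = 0
LF_C = min(LS_E=19, LS_G=9, LS_H=24) = 9; LS_C = 9−8 = 1
LF_B = LS_E = 19; LS_B = 19−5 = 14
LF_A = LS_H = 24; LS_A = 24−10 = 14
Slack_B = LS_B − ES_B = 14 − 0 = 14

14 weeks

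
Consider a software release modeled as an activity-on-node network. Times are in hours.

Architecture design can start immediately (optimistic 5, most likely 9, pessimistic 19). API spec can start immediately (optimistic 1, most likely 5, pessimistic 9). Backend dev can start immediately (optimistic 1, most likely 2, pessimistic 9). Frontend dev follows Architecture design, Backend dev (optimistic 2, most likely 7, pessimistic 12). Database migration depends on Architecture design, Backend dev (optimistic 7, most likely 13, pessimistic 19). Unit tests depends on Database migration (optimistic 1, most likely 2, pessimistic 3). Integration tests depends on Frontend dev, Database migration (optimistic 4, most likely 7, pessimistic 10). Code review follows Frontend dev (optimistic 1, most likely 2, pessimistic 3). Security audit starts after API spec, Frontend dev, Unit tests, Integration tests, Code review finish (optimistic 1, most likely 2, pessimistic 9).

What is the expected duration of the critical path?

33 hours

te_Architecture design = (5 + 4·9 + 19)/6 = 60/6 = 10
te_API spec = (1 + 4·5 + 9)/6 = 30/6 = 5
te_Backend dev = (1 + 4·2 + 9)/6 = 18/6 = 3
te_Frontend dev = (2 + 4·7 + 12)/6 = 42/6 = 7
te_Database migration = (7 + 4·13 + 19)/6 = 78/6 = 13
te_Unit tests = (1 + 4·2 + 3)/6 = 12/6 = 2
te_Integration tests = (4 + 4·7 + 10)/6 = 42/6 = 7
te_Code review = (1 + 4·2 + 3)/6 = 12/6 = 2
te_Security audit = (1 + 4·2 + 9)/6 = 18/6 = 3

Forward pass:
ES_Architecture design = 0; EF_Architecture design = 10
ES_API spec = 0; EF_API spec = 5
ES_Backend dev = 0; EF_Backend dev = 3
ES_Frontend dev = max(EF_Architecture design=10, EF_Backend dev=3) = 10; EF_Frontend dev = 10+7 = 17
ES_Database migration = max(EF_Architecture design=10, EF_Backend dev=3) = 10; EF_Database migration = 10+13 = 23
ES_Unit tests = 23; EF_Unit tests = 23+2 = 25
ES_Integration tests = max(EF_Frontend dev=17, EF_Database migration=23) = 23; EF_Integration tests = 23+7 = 30
ES_Code review = 17; EF_Code review = 17+2 = 19
ES_Security audit = max(EF_API spec=5, EF_Frontend dev=17, EF_Unit tests=25, EF_Integration tests=30, EF_Code review=19) = 30; EF_Security audit = 30+3 = 33
Expected project duration μ = 33 hours. Critical path: Architecture design → Database migration → Integration tests → Security audit.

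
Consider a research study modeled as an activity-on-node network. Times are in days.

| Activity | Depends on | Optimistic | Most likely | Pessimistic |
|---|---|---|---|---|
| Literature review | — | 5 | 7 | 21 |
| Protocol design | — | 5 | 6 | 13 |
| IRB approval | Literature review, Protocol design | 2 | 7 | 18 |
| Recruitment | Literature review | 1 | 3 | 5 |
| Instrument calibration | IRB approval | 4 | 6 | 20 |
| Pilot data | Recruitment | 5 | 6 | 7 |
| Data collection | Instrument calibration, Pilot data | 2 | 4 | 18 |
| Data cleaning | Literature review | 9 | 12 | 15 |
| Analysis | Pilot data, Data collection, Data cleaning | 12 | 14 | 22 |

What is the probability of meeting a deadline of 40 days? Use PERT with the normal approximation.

0.141

te_Literature review = (5 + 4·7 + 21)/6 = 54/6 = 9; σ²_Literature review = ((21−5)/6)² = 7.111
te_Protocol design = (5 + 4·6 + 13)/6 = 42/6 = 7; σ²_Protocol design = ((13−5)/6)² = 1.778
te_IRB approval = (2 + 4·7 + 18)/6 = 48/6 = 8; σ²_IRB approval = ((18−2)/6)² = 7.111
te_Recruitment = (1 + 4·3 + 5)/6 = 18/6 = 3; σ²_Recruitment = ((5−1)/6)² = 0.444
te_Instrument calibration = (4 + 4·6 + 20)/6 = 48/6 = 8; σ²_Instrument calibration = ((20−4)/6)² = 7.111
te_Pilot data = (5 + 4·6 + 7)/6 = 36/6 = 6; σ²_Pilot data = ((7−5)/6)² = 0.111
te_Data collection = (2 + 4·4 + 18)/6 = 36/6 = 6; σ²_Data collection = ((18−2)/6)² = 7.111
te_Data cleaning = (9 + 4·12 + 15)/6 = 72/6 = 12; σ²_Data cleaning = ((15−9)/6)² = 1.000
te_Analysis = (12 + 4·14 + 22)/6 = 90/6 = 15; σ²_Analysis = ((22−12)/6)² = 2.778

Forward pass:
ES_Literature review = 0; EF_Literature review = 9
ES_Protocol design = 0; EF_Protocol design = 7
ES_IRB approval = max(EF_Literature review=9, EF_Protocol design=7) = 9; EF_IRB approval = 9+8 = 17
ES_Recruitment = 9; EF_Recruitment = 9+3 = 12
ES_Instrument calibration = 17; EF_Instrument calibration = 17+8 = 25
ES_Pilot data = 12; EF_Pilot data = 12+6 = 18
ES_Data collection = max(EF_Instrument calibration=25, EF_Pilot data=18) = 25; EF_Data collection = 25+6 = 31
ES_Data cleaning = 9; EF_Data cleaning = 9+12 = 21
ES_Analysis = max(EF_Pilot data=18, EF_Data collection=31, EF_Data cleaning=21) = 31; EF_Analysis = 31+15 = 46
Expected project duration μ = 46 days. Critical path: Literature review → IRB approval → Instrument calibration → Data collection → Analysis.

Variance along critical path = 7.111 + 7.111 + 7.111 + 7.111 + 2.778 = 31.222; σ = √31.222 = 5.588 days.
Z = (40 − 46) / 5.588 = -1.074
P(T ≤ 40) = Φ(-1.074) ≈ 0.141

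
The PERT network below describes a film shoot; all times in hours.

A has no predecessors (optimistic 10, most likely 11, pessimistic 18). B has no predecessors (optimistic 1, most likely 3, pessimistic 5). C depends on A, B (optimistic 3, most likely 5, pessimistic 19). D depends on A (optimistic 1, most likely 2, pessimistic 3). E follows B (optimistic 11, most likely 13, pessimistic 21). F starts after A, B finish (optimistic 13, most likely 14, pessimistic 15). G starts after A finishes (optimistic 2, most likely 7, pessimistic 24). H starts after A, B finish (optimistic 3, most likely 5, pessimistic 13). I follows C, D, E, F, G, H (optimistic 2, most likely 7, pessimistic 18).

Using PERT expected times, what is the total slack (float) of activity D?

12 hours

te_A = (10 + 4·11 + 18)/6 = 72/6 = 12
te_B = (1 + 4·3 + 5)/6 = 18/6 = 3
te_C = (3 + 4·5 + 19)/6 = 42/6 = 7
te_D = (1 + 4·2 + 3)/6 = 12/6 = 2
te_E = (11 + 4·13 + 21)/6 = 84/6 = 14
te_F = (13 + 4·14 + 15)/6 = 84/6 = 14
te_G = (2 + 4·7 + 24)/6 = 54/6 = 9
te_H = (3 + 4·5 + 13)/6 = 36/6 = 6
te_I = (2 + 4·7 + 18)/6 = 48/6 = 8

Forward pass:
ES_A = 0; EF_A = 12
ES_B = 0; EF_B = 3
ES_C = max(EF_A=12, EF_B=3) = 12; EF_C = 12+7 = 19
ES_D = 12; EF_D = 12+2 = 14
ES_E = 3; EF_E = 3+14 = 17
ES_F = max(EF_A=12, EF_B=3) = 12; EF_F = 12+14 = 26
ES_G = 12; EF_G = 12+9 = 21
ES_H = max(EF_A=12, EF_B=3) = 12; EF_H = 12+6 = 18
ES_I = max(EF_C=19, EF_D=14, EF_E=17, EF_F=26, EF_G=21, EF_H=18) = 26; EF_I = 26+8 = 34
Expected project duration μ = 34 hours. Critical path: A → F → I.

Backward pass:
LF_I = 34; LS_I = 34−8 = 26
LF_H = LS_I = 26; LS_H = 26−6 = 20
LF_G = LS_I = 26; LS_G = 26−9 = 17
LF_F = LS_I = 26; LS_F = 26−14 = 12
LF_E = LS_I = 26; LS_E = 26−14 = 12
LF_D = LS_I = 26; LS_D = 26−2 = 24
LF_C = LS_I = 26; LS_C = 26−7 = 19
LF_B = min(LS_C=19, LS_E=12, LS_F=12, LS_H=20) = 12; LS_B = 12−3 = 9
LF_A = min(LS_C=19, LS_D=24, LS_F=12, LS_G=17, LS_H=20) = 12; LS_A = 12−12 = 0
Slack_D = LS_D − ES_D = 24 − 12 = 12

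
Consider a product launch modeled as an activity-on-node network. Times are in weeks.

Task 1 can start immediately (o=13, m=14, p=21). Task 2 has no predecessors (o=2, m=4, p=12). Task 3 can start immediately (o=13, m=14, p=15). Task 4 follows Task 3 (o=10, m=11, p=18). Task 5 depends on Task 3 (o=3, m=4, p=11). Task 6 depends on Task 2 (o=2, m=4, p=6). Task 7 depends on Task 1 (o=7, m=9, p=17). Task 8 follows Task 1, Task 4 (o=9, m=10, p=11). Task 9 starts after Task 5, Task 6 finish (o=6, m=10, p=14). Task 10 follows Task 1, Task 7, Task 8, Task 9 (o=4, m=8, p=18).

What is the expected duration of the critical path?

45 weeks

te_Task 1 = (13 + 4·14 + 21)/6 = 90/6 = 15
te_Task 2 = (2 + 4·4 + 12)/6 = 30/6 = 5
te_Task 3 = (13 + 4·14 + 15)/6 = 84/6 = 14
te_Task 4 = (10 + 4·11 + 18)/6 = 72/6 = 12
te_Task 5 = (3 + 4·4 + 11)/6 = 30/6 = 5
te_Task 6 = (2 + 4·4 + 6)/6 = 24/6 = 4
te_Task 7 = (7 + 4·9 + 17)/6 = 60/6 = 10
te_Task 8 = (9 + 4·10 + 11)/6 = 60/6 = 10
te_Task 9 = (6 + 4·10 + 14)/6 = 60/6 = 10
te_Task 10 = (4 + 4·8 + 18)/6 = 54/6 = 9

Forward pass:
ES_Task 1 = 0; EF_Task 1 = 15
ES_Task 2 = 0; EF_Task 2 = 5
ES_Task 3 = 0; EF_Task 3 = 14
ES_Task 4 = 14; EF_Task 4 = 14+12 = 26
ES_Task 5 = 14; EF_Task 5 = 14+5 = 19
ES_Task 6 = 5; EF_Task 6 = 5+4 = 9
ES_Task 7 = 15; EF_Task 7 = 15+10 = 25
ES_Task 8 = max(EF_Task 1=15, EF_Task 4=26) = 26; EF_Task 8 = 26+10 = 36
ES_Task 9 = max(EF_Task 5=19, EF_Task 6=9) = 19; EF_Task 9 = 19+10 = 29
ES_Task 10 = max(EF_Task 1=15, EF_Task 7=25, EF_Task 8=36, EF_Task 9=29) = 36; EF_Task 10 = 36+9 = 45
Expected project duration μ = 45 weeks. Critical path: Task 3 → Task 4 → Task 8 → Task 10.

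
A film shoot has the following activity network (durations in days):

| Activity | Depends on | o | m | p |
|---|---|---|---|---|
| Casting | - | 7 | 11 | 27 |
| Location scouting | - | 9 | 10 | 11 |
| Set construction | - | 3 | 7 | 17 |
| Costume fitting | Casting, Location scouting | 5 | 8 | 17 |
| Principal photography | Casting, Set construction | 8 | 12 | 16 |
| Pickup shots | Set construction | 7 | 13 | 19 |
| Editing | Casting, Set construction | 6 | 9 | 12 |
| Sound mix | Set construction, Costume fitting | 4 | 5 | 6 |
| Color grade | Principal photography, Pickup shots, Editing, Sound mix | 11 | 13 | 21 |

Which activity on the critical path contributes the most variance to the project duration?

Casting

te_Casting = (7 + 4·11 + 27)/6 = 78/6 = 13; σ²_Casting = ((27−7)/6)² = 11.111
te_Location scouting = (9 + 4·10 + 11)/6 = 60/6 = 10; σ²_Location scouting = ((11−9)/6)² = 0.111
te_Set construction = (3 + 4·7 + 17)/6 = 48/6 = 8; σ²_Set construction = ((17−3)/6)² = 5.444
te_Costume fitting = (5 + 4·8 + 17)/6 = 54/6 = 9; σ²_Costume fitting = ((17−5)/6)² = 4.000
te_Principal photography = (8 + 4·12 + 16)/6 = 72/6 = 12; σ²_Principal photography = ((16−8)/6)² = 1.778
te_Pickup shots = (7 + 4·13 + 19)/6 = 78/6 = 13; σ²_Pickup shots = ((19−7)/6)² = 4.000
te_Editing = (6 + 4·9 + 12)/6 = 54/6 = 9; σ²_Editing = ((12−6)/6)² = 1.000
te_Sound mix = (4 + 4·5 + 6)/6 = 30/6 = 5; σ²_Sound mix = ((6−4)/6)² = 0.111
te_Color grade = (11 + 4·13 + 21)/6 = 84/6 = 14; σ²_Color grade = ((21−11)/6)² = 2.778

Forward pass:
ES_Casting = 0; EF_Casting = 13
ES_Location scouting = 0; EF_Location scouting = 10
ES_Set construction = 0; EF_Set construction = 8
ES_Costume fitting = max(EF_Casting=13, EF_Location scouting=10) = 13; EF_Costume fitting = 13+9 = 22
ES_Principal photography = max(EF_Casting=13, EF_Set construction=8) = 13; EF_Principal photography = 13+12 = 25
ES_Pickup shots = 8; EF_Pickup shots = 8+13 = 21
ES_Editing = max(EF_Casting=13, EF_Set construction=8) = 13; EF_Editing = 13+9 = 22
ES_Sound mix = max(EF_Set construction=8, EF_Costume fitting=22) = 22; EF_Sound mix = 22+5 = 27
ES_Color grade = max(EF_Principal photography=25, EF_Pickup shots=21, EF_Editing=22, EF_Sound mix=27) = 27; EF_Color grade = 27+14 = 41
Expected project duration μ = 41 days. Critical path: Casting → Costume fitting → Sound mix → Color grade.

Variances on critical path: σ²_Casting=11.111, σ²_Costume fitting=4.000, σ²_Sound mix=0.111, σ²_Color grade=2.778.
Largest is σ²_Casting = 11.111.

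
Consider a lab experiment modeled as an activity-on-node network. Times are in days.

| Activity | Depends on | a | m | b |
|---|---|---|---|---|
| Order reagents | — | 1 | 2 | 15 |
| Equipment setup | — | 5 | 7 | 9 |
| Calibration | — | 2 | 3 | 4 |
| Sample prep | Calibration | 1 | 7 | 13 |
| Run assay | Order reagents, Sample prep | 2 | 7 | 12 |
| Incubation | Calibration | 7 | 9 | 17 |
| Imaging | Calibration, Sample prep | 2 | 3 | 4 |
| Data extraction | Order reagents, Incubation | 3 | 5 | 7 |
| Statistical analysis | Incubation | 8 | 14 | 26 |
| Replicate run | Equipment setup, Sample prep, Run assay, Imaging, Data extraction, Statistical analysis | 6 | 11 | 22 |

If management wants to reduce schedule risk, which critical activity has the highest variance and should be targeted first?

te_Order reagents = (1 + 4·2 + 15)/6 = 24/6 = 4; σ²_Order reagents = ((15−1)/6)² = 5.444
te_Equipment setup = (5 + 4·7 + 9)/6 = 42/6 = 7; σ²_Equipment setup = ((9−5)/6)² = 0.444
te_Calibration = (2 + 4·3 + 4)/6 = 18/6 = 3; σ²_Calibration = ((4−2)/6)² = 0.111
te_Sample prep = (1 + 4·7 + 13)/6 = 42/6 = 7; σ²_Sample prep = ((13−1)/6)² = 4.000
te_Run assay = (2 + 4·7 + 12)/6 = 42/6 = 7; σ²_Run assay = ((12−2)/6)² = 2.778
te_Incubation = (7 + 4·9 + 17)/6 = 60/6 = 10; σ²_Incubation = ((17−7)/6)² = 2.778
te_Imaging = (2 + 4·3 + 4)/6 = 18/6 = 3; σ²_Imaging = ((4−2)/6)² = 0.111
te_Data extraction = (3 + 4·5 + 7)/6 = 30/6 = 5; σ²_Data extraction = ((7−3)/6)² = 0.444
te_Statistical analysis = (8 + 4·14 + 26)/6 = 90/6 = 15; σ²_Statistical analysis = ((26−8)/6)² = 9.000
te_Replicate run = (6 + 4·11 + 22)/6 = 72/6 = 12; σ²_Replicate run = ((22−6)/6)² = 7.111

Forward pass:
ES_Order reagents = 0; EF_Order reagents = 4
ES_Equipment setup = 0; EF_Equipment setup = 7
ES_Calibration = 0; EF_Calibration = 3
ES_Sample prep = 3; EF_Sample prep = 3+7 = 10
ES_Run assay = max(EF_Order reagents=4, EF_Sample prep=10) = 10; EF_Run assay = 10+7 = 17
ES_Incubation = 3; EF_Incubation = 3+10 = 13
ES_Imaging = max(EF_Calibration=3, EF_Sample prep=10) = 10; EF_Imaging = 10+3 = 13
ES_Data extraction = max(EF_Order reagents=4, EF_Incubation=13) = 13; EF_Data extraction = 13+5 = 18
ES_Statistical analysis = 13; EF_Statistical analysis = 13+15 = 28
ES_Replicate run = max(EF_Equipment setup=7, EF_Sample prep=10, EF_Run assay=17, EF_Imaging=13, EF_Data extraction=18, EF_Statistical analysis=28) = 28; EF_Replicate run = 28+12 = 40
Expected project duration μ = 40 days. Critical path: Calibration → Incubation → Statistical analysis → Replicate run.

Variances on critical path: σ²_Calibration=0.111, σ²_Incubation=2.778, σ²_Statistical analysis=9.000, σ²_Replicate run=7.111.
Largest is σ²_Statistical analysis = 9.000.

Statistical analysis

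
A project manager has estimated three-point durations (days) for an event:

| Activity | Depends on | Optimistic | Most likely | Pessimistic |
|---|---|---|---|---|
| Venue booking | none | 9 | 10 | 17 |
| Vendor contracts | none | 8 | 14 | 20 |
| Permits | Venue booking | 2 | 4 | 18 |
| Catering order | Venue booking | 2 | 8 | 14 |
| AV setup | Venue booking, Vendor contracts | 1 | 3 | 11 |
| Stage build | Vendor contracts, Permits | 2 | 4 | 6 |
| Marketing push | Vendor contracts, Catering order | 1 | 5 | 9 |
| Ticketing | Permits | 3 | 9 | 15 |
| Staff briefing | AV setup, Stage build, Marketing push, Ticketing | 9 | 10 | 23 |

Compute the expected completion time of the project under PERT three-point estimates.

te_Venue booking = (9 + 4·10 + 17)/6 = 66/6 = 11
te_Vendor contracts = (8 + 4·14 + 20)/6 = 84/6 = 14
te_Permits = (2 + 4·4 + 18)/6 = 36/6 = 6
te_Catering order = (2 + 4·8 + 14)/6 = 48/6 = 8
te_AV setup = (1 + 4·3 + 11)/6 = 24/6 = 4
te_Stage build = (2 + 4·4 + 6)/6 = 24/6 = 4
te_Marketing push = (1 + 4·5 + 9)/6 = 30/6 = 5
te_Ticketing = (3 + 4·9 + 15)/6 = 54/6 = 9
te_Staff briefing = (9 + 4·10 + 23)/6 = 72/6 = 12

Forward pass:
ES_Venue booking = 0; EF_Venue booking = 11
ES_Vendor contracts = 0; EF_Vendor contracts = 14
ES_Permits = 11; EF_Permits = 11+6 = 17
ES_Catering order = 11; EF_Catering order = 11+8 = 19
ES_AV setup = max(EF_Venue booking=11, EF_Vendor contracts=14) = 14; EF_AV setup = 14+4 = 18
ES_Stage build = max(EF_Vendor contracts=14, EF_Permits=17) = 17; EF_Stage build = 17+4 = 21
ES_Marketing push = max(EF_Vendor contracts=14, EF_Catering order=19) = 19; EF_Marketing push = 19+5 = 24
ES_Ticketing = 17; EF_Ticketing = 17+9 = 26
ES_Staff briefing = max(EF_AV setup=18, EF_Stage build=21, EF_Marketing push=24, EF_Ticketing=26) = 26; EF_Staff briefing = 26+12 = 38
Expected project duration μ = 38 days. Critical path: Venue booking → Permits → Ticketing → Staff briefing.

38 days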